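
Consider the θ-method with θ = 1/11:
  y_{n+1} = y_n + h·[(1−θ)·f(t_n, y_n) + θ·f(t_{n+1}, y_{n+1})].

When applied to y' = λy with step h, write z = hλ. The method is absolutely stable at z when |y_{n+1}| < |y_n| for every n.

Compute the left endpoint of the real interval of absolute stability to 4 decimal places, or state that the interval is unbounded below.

Test eqn y'=λy, z=hλ:
  y_{n+1} = y_n + z·[10/11·y_n + 1/11·y_{n+1}] ⇒ (1 − 1/11z)y_{n+1} = (1 + 10/11z)y_n
  Hence R(z) = (1 + 10/11z)/(1 − 1/11z).

Boundary: |R(x)|=1, x<0.
x=-0.33: |R|=0.6796
R=−1: 1+10/11x = −1+1/11x ⇒ -9/11x=2 ⇒ x=2/(-9/11)=-2.4444
Confirm numerically:
  x=-1.907: |R|=0.62524 <1
  x=-1.210: |R|=0.09009 <1
  x=-1.041: |R|=0.04900 <1
  x=-3.023: |R|=1.37132 >1
  x=-2.808: |R|=1.23696 >1
Interval (-2.4444, 0).

z* = -2.4444.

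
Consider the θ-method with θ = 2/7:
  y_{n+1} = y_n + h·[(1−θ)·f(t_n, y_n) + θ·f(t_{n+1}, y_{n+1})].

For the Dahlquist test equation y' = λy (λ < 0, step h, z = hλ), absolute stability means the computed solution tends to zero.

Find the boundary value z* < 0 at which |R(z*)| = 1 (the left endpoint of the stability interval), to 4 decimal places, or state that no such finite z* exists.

On y'=λy, z=hλ:
  y_{n+1} = y_n + z·[5/7·y_n + 2/7·y_{n+1}] ⇒ (1 − 2/7z)y_{n+1} = (1 + 5/7z)y_n
  R(z) = (1 + 5/7z)/(1 − 2/7z).

Boundary: |R(x)|=1, x<0.
x=-0.72: |R|=0.4028
R=−1: 1+5/7x = −1+2/7x ⇒ -3/7x=2 ⇒ x=2/(-3/7)=-4.6667
Confirm numerically:
  x=-3.450: |R|=0.73741 <1
  x=-3.150: |R|=0.65789 <1
  x=-3.109: |R|=0.64647 <1
  x=-5.006: |R|=1.05984 >1
  x=-4.867: |R|=1.03591 >1
Stable set (-4.6667, 0).

z* = -4.6667.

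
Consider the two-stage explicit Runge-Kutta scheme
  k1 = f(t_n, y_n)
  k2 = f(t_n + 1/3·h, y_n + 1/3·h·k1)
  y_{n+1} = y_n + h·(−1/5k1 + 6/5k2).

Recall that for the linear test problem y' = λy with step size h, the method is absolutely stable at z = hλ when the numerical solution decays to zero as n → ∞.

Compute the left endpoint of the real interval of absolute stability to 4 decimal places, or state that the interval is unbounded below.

Test eqn y'=λy, z=hλ:
  k1=λy_n ⇒ h·k1=z·y_n;  k2=λ(1+1/3z)y_n ⇒ h·k2=z(1+1/3z)y_n
  y_{n+1}/y_n = 1 − 1/5z + 6/5z(1+1/3z) = 1 + z + 2/5z²
  R(z) = 1 + z + 2/5z².

Need |R(x)|<1, x<0.
x=-0.84: |R|=0.4422
R=1: x+2/5x²=0 ⇒ x=−5/2=-2.5000; min R=1−1/(4·2/5)=0.3750>−1
Confirm numerically:
  x=-2.383: |R|=0.88848 <1
  x=-2.359: |R|=0.86695 <1
  x=-1.804: |R|=0.49777 <1
  x=-1.216: |R|=0.37546 <1
  x=-2.754: |R|=1.27981 >1
  x=-2.614: |R|=1.11920 >1
Stable set (-2.5000, 0).

z* = -2.5000.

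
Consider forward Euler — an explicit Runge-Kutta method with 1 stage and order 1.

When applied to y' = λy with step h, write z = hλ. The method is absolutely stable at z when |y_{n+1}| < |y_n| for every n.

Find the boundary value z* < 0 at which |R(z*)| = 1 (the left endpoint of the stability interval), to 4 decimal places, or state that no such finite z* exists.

z* = -2.0000.

On y'=λy, z=hλ:
  order 1, 1-stage ⇒ R(z)=1+z
  (e.g. R(-0.33)=0.67000, |R|=0.67000)

Need |R(x)|<1, x<0.
x=-0.33: |R|=0.6700
|R(-1.58)|=0.5800 |R(-1.49)|=0.4900 |R(-1.14)|=0.1400
Bisect:
  x_lo=-2.5756 |R|=1.5756  x_hi=-0.1821 |R|=0.8179
  mid=-1.37888 |R|=0.37888 →hi
  mid=-1.97726 |R|=0.97726 →hi
  mid=-2.27645 |R|=1.27645 →lo
  mid=-2.12685 |R|=1.12685 →lo
  mid=-2.05206 |R|=1.05206 →lo
  mid=-2.01466 |R|=1.01466 →lo
  mid=-1.99596 |R|=0.99596 →hi
  mid=-2.00531 |R|=1.00531 →lo
  ...
  [-2.00005,-1.99990] ⇒ x*=-2.0000
So |R|<1 on (-2.0000, 0).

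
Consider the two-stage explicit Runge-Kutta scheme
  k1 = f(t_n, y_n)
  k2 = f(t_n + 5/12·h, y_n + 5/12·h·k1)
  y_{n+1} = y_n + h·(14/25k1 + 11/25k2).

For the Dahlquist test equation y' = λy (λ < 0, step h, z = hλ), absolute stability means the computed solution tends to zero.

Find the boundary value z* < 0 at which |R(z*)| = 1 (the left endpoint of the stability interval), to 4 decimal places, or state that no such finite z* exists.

z* = -5.4545.

With y'=λy (z=hλ):
  k1=λy_n ⇒ h·k1=z·y_n;  k2=λ(1+5/12z)y_n ⇒ h·k2=z(1+5/12z)y_n
  y_{n+1}/y_n = 1 + 14/25z + 11/25z(1+5/12z) = 1 + z + 11/60z²
  Hence R(z) = 1 + z + 11/60z².

Find x<0 with |R(x)|<1.
x=-1.56: |R|=0.1138
R=1: x+11/60x²=0 ⇒ x=−60/11=-5.4545; min R=1−1/(4·11/60)=-0.3636>−1
Confirm numerically:
  x=-4.715: |R|=0.36072 <1
  x=-4.316: |R|=0.09911 <1
  x=-4.237: |R|=0.05423 <1
  x=-2.920: |R|=0.35683 <1
  x=-5.789: |R|=1.35496 >1
  x=-5.694: |R|=1.24997 >1
Interval (-5.4545, 0).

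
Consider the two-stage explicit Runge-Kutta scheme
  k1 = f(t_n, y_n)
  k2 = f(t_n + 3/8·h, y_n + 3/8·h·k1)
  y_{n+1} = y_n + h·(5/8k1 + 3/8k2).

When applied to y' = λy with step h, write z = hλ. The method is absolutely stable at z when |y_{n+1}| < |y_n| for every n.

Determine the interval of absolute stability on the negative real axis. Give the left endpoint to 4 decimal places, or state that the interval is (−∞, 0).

On y'=λy, z=hλ:
  k1=λy_n ⇒ h·k1=z·y_n;  k2=λ(1+3/8z)y_n ⇒ h·k2=z(1+3/8z)y_n
  y_{n+1}/y_n = 1 + 5/8z + 3/8z(1+3/8z) = 1 + z + 9/64z²
  Hence R(z) = 1 + z + 9/64z².

Solve |R(x)|<1 on ℝ⁻.
x=-0.47: |R|=0.5611
R=1: x+9/64x²=0 ⇒ x=−64/9=-7.1111; min R=1−1/(4·9/64)=-0.7778>−1
Confirm numerically:
  x=-6.866: |R|=0.76334 <1
  x=-6.830: |R|=0.73000 <1
  x=-5.703: |R|=0.12928 <1
  x=-4.270: |R|=0.70600 <1
  x=-7.677: |R|=1.61092 >1
  x=-7.600: |R|=1.52250 >1
Stable set (-7.1111, 0).

(-7.1111, 0).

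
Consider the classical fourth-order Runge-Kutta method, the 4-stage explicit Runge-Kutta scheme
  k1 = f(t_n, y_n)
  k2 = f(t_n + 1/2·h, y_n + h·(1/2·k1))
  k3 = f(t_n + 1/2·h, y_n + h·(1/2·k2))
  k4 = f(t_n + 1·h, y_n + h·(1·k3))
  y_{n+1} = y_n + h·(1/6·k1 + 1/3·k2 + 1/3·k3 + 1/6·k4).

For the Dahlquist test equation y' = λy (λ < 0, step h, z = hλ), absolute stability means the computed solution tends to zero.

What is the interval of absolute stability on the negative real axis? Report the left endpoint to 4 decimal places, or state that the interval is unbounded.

(-2.7853, 0).

On y'=λy, z=hλ:
  order 4, 4-stage ⇒ R(z)=1+z+z^2/2+z^3/6+z^4/24
  (e.g. R(-1)=0.37500, |R|=0.37500)

Find x<0 with |R(x)|<1.
x=-1: |R|=0.3750
|R(-3.1)|=1.5878 |R(-2.34)|=0.5116 |R(-1.66)|=0.2718
Bisect:
  x_lo=-3.1619 |R|=1.7329  x_hi=-0.1511 |R|=0.8597
  mid=-1.65650 |R|=0.27165 →hi
  mid=-2.40918 |R|=0.56603 →hi
  mid=-2.78552 |R|=1.00034 →lo
  mid=-2.59735 |R|=0.75170 →hi
  mid=-2.69144 |R|=0.86747 →hi
  mid=-2.73848 |R|=0.93168 →hi
  mid=-2.76200 |R|=0.96545 →hi
  mid=-2.77376 |R|=0.98275 →hi
  mid=-2.77964 |R|=0.99151 →hi
  ...
  [-2.78534,-2.78515] ⇒ x*=-2.7853
Interval (-2.7853, 0).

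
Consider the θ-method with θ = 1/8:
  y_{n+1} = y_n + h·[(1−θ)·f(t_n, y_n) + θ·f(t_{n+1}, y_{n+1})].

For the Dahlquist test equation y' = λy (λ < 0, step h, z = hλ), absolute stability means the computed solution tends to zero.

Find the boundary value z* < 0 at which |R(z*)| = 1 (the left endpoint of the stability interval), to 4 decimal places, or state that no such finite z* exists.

Test eqn y'=λy, z=hλ:
  y_{n+1} = y_n + z·[7/8·y_n + 1/8·y_{n+1}] ⇒ (1 − 1/8z)y_{n+1} = (1 + 7/8z)y_n
  Hence R(z) = (1 + 7/8z)/(1 − 1/8z).

Need |R(x)|<1, x<0.
x=-1.01: |R|=0.1032
R=−1: 1+7/8x = −1+1/8x ⇒ -3/4x=2 ⇒ x=2/(-3/4)=-2.6667
Confirm numerically:
  x=-2.579: |R|=0.95028 <1
  x=-1.380: |R|=0.17697 <1
  x=-1.369: |R|=0.16896 <1
  x=-3.112: |R|=1.24046 >1
  x=-3.100: |R|=1.23423 >1
Interval (-2.6667, 0).

z* = -2.6667.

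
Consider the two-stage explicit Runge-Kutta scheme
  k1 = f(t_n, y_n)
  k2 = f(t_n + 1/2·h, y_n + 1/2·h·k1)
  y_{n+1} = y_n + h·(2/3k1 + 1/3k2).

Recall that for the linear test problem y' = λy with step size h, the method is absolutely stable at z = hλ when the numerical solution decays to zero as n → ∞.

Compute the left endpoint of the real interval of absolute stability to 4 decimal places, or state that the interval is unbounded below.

left endpoint -6.0000.

With y'=λy (z=hλ):
  k1=λy_n ⇒ h·k1=z·y_n;  k2=λ(1+1/2z)y_n ⇒ h·k2=z(1+1/2z)y_n
  y_{n+1}/y_n = 1 + 2/3z + 1/3z(1+1/2z) = 1 + z + 1/6z²
  R(z) = 1 + z + 1/6z².

Solve |R(x)|<1 on ℝ⁻.
x=-0.31: |R|=0.7060
R=1: x+1/6x²=0 ⇒ x=−6=-6.0000; min R=1−1/(4·1/6)=-0.5000>−1
Confirm numerically:
  x=-5.833: |R|=0.83765 <1
  x=-4.918: |R|=0.11312 <1
  x=-3.342: |R|=0.48051 <1
  x=-2.714: |R|=0.48637 <1
  x=-6.379: |R|=1.40294 >1
  x=-6.111: |R|=1.11305 >1
So |R|<1 on (-6.0000, 0).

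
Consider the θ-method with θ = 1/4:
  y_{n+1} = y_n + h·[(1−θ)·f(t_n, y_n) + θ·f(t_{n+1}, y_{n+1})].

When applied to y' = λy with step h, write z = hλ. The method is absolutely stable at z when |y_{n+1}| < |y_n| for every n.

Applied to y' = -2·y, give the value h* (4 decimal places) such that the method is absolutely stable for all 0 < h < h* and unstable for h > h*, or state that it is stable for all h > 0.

Test eqn y'=λy, z=hλ:
  y_{n+1} = y_n + z·[3/4·y_n + 1/4·y_{n+1}] ⇒ (1 − 1/4z)y_{n+1} = (1 + 3/4z)y_n
  Hence R(z) = (1 + 3/4z)/(1 − 1/4z).

Boundary: |R(x)|=1, x<0.
x=-0.35: |R|=0.6782
R=−1: 1+3/4x = −1+1/4x ⇒ -1/2x=2 ⇒ x=2/(-1/2)=-4.0000
Confirm numerically:
  x=-3.354: |R|=0.82431 <1
  x=-3.271: |R|=0.79948 <1
  x=-1.784: |R|=0.23375 <1
  x=-4.262: |R|=1.06342 >1
  x=-4.249: |R|=1.06037 >1
  x=-4.165: |R|=1.04042 >1
So |R|<1 on (-4.0000, 0).

(-4.0000,0); λ=-2 ⇒ h* = (4)/2 = 2.0000.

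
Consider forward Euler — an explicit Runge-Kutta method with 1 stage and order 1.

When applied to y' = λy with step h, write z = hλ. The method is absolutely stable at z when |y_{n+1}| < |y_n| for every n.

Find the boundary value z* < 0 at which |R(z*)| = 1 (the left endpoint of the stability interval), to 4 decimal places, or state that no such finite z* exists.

With y'=λy (z=hλ):
  order 1, 1-stage ⇒ R(z)=1+z
  (e.g. R(-1.36)=-0.36000, |R|=0.36000)

Need |R(x)|<1, x<0.
x=-1.36: |R|=0.3600
|R(-2.25)|=1.2500 |R(-1.48)|=0.4800 |R(-0.86)|=0.1400
Bisect:
  x_lo=-2.6388 |R|=1.6388  x_hi=-0.2754 |R|=0.7246
  mid=-1.45707 |R|=0.45707 →hi
  mid=-2.04792 |R|=1.04792 →lo
  mid=-1.75249 |R|=0.75249 →hi
  mid=-1.90020 |R|=0.90020 →hi
  mid=-1.97406 |R|=0.97406 →hi
  mid=-2.01099 |R|=1.01099 →lo
  mid=-1.99252 |R|=0.99252 →hi
  mid=-2.00176 |R|=1.00176 →lo
  mid=-1.99714 |R|=0.99714 →hi
  ...
  [-2.00003,-1.99988] ⇒ x*=-2.0000
Stable set (-2.0000, 0).

left endpoint -2.0000.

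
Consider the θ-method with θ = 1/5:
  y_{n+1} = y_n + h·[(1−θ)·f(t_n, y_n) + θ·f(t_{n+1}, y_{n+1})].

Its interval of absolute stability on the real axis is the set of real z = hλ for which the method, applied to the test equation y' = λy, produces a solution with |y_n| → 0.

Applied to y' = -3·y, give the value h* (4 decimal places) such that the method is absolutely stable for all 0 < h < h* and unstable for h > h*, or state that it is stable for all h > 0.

With y'=λy (z=hλ):
  y_{n+1} = y_n + z·[4/5·y_n + 1/5·y_{n+1}] ⇒ (1 − 1/5z)y_{n+1} = (1 + 4/5z)y_n
  R(z) = (1 + 4/5z)/(1 − 1/5z).

Boundary: |R(x)|=1, x<0.
x=-1.01: |R|=0.1597
R=−1: 1+4/5x = −1+1/5x ⇒ -3/5x=2 ⇒ x=2/(-3/5)=-3.3333
Confirm numerically:
  x=-2.466: |R|=0.65149 <1
  x=-2.413: |R|=0.62755 <1
  x=-2.316: |R|=0.58283 <1
  x=-1.853: |R|=0.35196 <1
  x=-3.742: |R|=1.14024 >1
  x=-3.429: |R|=1.03405 >1
  x=-3.424: |R|=1.03229 >1
Interval (-3.3333, 0).

(-3.3333,0); λ=-3 ⇒ h* = (10/3)/3 = 1.1111.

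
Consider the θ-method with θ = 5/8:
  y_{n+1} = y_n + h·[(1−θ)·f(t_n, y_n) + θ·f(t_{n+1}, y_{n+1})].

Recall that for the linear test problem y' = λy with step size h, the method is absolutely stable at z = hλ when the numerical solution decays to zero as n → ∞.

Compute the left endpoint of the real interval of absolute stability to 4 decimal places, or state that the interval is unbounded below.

Set f=λy, z=hλ:
  y_{n+1} = y_n + z·[3/8·y_n + 5/8·y_{n+1}] ⇒ (1 − 5/8z)y_{n+1} = (1 + 3/8z)y_n
  Hence R(z) = (1 + 3/8z)/(1 − 5/8z).

Boundary: |R(x)|=1, x<0.
x=-0.65: |R|=0.5378
x=-2: |R|=0.1111
x=-10: |R|=0.3793
x=-100: |R|=0.5748
θ=5/8≥1/2 ⇒ |1+3/8x|<|1−5/8x| ∀x<0 ⇒ stable on all of ℝ⁻.

interval (−∞, 0).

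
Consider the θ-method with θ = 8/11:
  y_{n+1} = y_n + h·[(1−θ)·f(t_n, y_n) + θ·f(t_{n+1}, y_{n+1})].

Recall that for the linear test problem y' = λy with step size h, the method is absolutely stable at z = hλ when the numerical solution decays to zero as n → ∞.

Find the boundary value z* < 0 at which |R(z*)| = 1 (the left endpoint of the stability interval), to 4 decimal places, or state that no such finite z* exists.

(−∞, 0) — no finite endpoint.

With y'=λy (z=hλ):
  y_{n+1} = y_n + z·[3/11·y_n + 8/11·y_{n+1}] ⇒ (1 − 8/11z)y_{n+1} = (1 + 3/11z)y_n
  R(z) = (1 + 3/11z)/(1 − 8/11z).

Solve |R(x)|<1 on ℝ⁻.
x=-0.45: |R|=0.6610
x=-2: |R|=0.1852
x=-10: |R|=0.2088
x=-100: |R|=0.3564
θ=8/11≥1/2 ⇒ |1+3/11x|<|1−8/11x| ∀x<0 ⇒ stable on all of ℝ⁻.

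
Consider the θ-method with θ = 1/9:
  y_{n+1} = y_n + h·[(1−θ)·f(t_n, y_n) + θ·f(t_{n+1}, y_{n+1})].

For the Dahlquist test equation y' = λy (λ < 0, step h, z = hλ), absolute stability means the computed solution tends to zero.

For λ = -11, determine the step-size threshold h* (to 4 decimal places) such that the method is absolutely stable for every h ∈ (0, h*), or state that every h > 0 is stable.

On y'=λy, z=hλ:
  y_{n+1} = y_n + z·[8/9·y_n + 1/9·y_{n+1}] ⇒ (1 − 1/9z)y_{n+1} = (1 + 8/9z)y_n
  Hence R(z) = (1 + 8/9z)/(1 − 1/9z).

Find x<0 with |R(x)|<1.
x=-0.88: |R|=0.1984
R=−1: 1+8/9x = −1+1/9x ⇒ -7/9x=2 ⇒ x=2/(-7/9)=-2.5714
Confirm numerically:
  x=-2.017: |R|=0.64773 <1
  x=-1.945: |R|=0.59936 <1
  x=-1.106: |R|=0.01504 <1
  x=-3.083: |R|=1.29637 >1
  x=-2.859: |R|=1.16974 >1
  x=-2.772: |R|=1.11927 >1
Stable set (-2.5714, 0).

(-2.5714,0); λ=-11 ⇒ h* = (18/7)/11 = 0.2338.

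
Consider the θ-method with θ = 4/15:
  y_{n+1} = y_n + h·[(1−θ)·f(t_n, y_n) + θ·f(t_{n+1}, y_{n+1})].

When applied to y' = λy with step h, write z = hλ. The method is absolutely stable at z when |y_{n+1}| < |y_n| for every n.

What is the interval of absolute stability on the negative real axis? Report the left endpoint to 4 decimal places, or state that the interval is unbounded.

z∈(-4.2857,0).

Test eqn y'=λy, z=hλ:
  y_{n+1} = y_n + z·[11/15·y_n + 4/15·y_{n+1}] ⇒ (1 − 4/15z)y_{n+1} = (1 + 11/15z)y_n
  Hence R(z) = (1 + 11/15z)/(1 − 4/15z).

Find x<0 with |R(x)|<1.
x=-0.39: |R|=0.6467
R=−1: 1+11/15x = −1+4/15x ⇒ -7/15x=2 ⇒ x=2/(-7/15)=-4.2857
Confirm numerically:
  x=-3.753: |R|=0.87575 <1
  x=-3.010: |R|=0.66975 <1
  x=-2.146: |R|=0.36491 <1
  x=-1.880: |R|=0.25222 <1
  x=-4.639: |R|=1.07370 >1
  x=-4.559: |R|=1.05756 >1
  x=-4.421: |R|=1.02897 >1
Interval (-4.2857, 0).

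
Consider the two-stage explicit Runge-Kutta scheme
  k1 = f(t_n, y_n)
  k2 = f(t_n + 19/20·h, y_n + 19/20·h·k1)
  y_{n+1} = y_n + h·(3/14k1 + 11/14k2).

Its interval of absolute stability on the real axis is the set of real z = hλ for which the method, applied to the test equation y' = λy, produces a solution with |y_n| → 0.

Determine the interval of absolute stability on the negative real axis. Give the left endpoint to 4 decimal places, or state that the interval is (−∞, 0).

(-1.3397, 0).

Set f=λy, z=hλ:
  k1=λy_n ⇒ h·k1=z·y_n;  k2=λ(1+19/20z)y_n ⇒ h·k2=z(1+19/20z)y_n
  y_{n+1}/y_n = 1 + 3/14z + 11/14z(1+19/20z) = 1 + z + 209/280z²
  Hence R(z) = 1 + z + 209/280z².

Need |R(x)|<1, x<0.
x=-0.46: |R|=0.6979
R=1: x+209/280x²=0 ⇒ x=−280/209=-1.3397; min R=1−1/(4·209/280)=0.6651>−1
Confirm numerically:
  x=-0.702: |R|=0.66584 <1
  x=-0.649: |R|=0.66540 <1
  x=-0.625: |R|=0.66657 <1
  x=-0.547: |R|=0.67634 <1
  x=-1.790: |R|=1.60163 >1
  x=-1.553: |R|=1.24724 >1
Interval (-1.3397, 0).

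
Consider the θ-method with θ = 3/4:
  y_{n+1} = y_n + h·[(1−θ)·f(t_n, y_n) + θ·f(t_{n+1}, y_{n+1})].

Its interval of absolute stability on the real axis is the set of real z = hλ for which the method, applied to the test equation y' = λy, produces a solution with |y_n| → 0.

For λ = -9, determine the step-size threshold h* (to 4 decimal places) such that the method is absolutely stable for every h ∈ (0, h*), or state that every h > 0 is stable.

Test eqn y'=λy, z=hλ:
  y_{n+1} = y_n + z·[1/4·y_n + 3/4·y_{n+1}] ⇒ (1 − 3/4z)y_{n+1} = (1 + 1/4z)y_n
  ⇒ R(z) = (1 + 1/4z)/(1 − 3/4z).

Need |R(x)|<1, x<0.
x=-0.6: |R|=0.5862
x=-2: |R|=0.2000
x=-10: |R|=0.1765
x=-100: |R|=0.3158
θ=3/4≥1/2 ⇒ |1+1/4x|<|1−3/4x| ∀x<0 ⇒ unbounded interval.

interval (−∞, 0). Any h>0 works for λ=-9.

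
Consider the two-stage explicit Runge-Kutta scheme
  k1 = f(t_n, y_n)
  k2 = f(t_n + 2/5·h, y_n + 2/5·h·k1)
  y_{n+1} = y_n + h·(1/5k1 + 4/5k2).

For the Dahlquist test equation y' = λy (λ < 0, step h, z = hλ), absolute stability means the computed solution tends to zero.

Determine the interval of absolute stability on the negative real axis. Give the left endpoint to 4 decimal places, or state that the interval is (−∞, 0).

Set f=λy, z=hλ:
  k1=λy_n ⇒ h·k1=z·y_n;  k2=λ(1+2/5z)y_n ⇒ h·k2=z(1+2/5z)y_n
  y_{n+1}/y_n = 1 + 1/5z + 4/5z(1+2/5z) = 1 + z + 8/25z²
  R(z) = 1 + z + 8/25z².

Boundary: |R(x)|=1, x<0.
x=-1.13: |R|=0.2786
R=1: x+8/25x²=0 ⇒ x=−25/8=-3.1250; min R=1−1/(4·8/25)=0.2188>−1
Confirm numerically:
  x=-2.481: |R|=0.48872 <1
  x=-2.358: |R|=0.42125 <1
  x=-2.053: |R|=0.29574 <1
  x=-1.377: |R|=0.22976 <1
  x=-3.537: |R|=1.46632 >1
  x=-3.532: |R|=1.46001 >1
  x=-3.240: |R|=1.11923 >1
Interval (-3.1250, 0).

z∈(-3.1250,0).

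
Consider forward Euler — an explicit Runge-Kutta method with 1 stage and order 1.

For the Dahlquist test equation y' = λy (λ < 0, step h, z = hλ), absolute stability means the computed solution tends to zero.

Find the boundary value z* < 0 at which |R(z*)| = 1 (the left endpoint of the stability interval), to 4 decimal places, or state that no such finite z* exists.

left endpoint -2.0000.

On y'=λy, z=hλ:
  order 1, 1-stage ⇒ R(z)=1+z
  (e.g. R(-1.37)=-0.37000, |R|=0.37000)

Find x<0 with |R(x)|<1.
x=-1.37: |R|=0.3700
|R(-1.79)|=0.7900 |R(-1.56)|=0.5600 |R(-0.57)|=0.4300
Bisect:
  x_lo=-2.8038 |R|=1.8038  x_hi=-0.3461 |R|=0.6539
  mid=-1.57499 |R|=0.57499 →hi
  mid=-2.18942 |R|=1.18942 →lo
  mid=-1.88220 |R|=0.88220 →hi
  mid=-2.03581 |R|=1.03581 →lo
  mid=-1.95901 |R|=0.95901 →hi
  mid=-1.99741 |R|=0.99741 →hi
  mid=-2.01661 |R|=1.01661 →lo
  mid=-2.00701 |R|=1.00701 →lo
  ...
  [-2.00011,-1.99996] ⇒ x*=-2.0000
So |R|<1 on (-2.0000, 0).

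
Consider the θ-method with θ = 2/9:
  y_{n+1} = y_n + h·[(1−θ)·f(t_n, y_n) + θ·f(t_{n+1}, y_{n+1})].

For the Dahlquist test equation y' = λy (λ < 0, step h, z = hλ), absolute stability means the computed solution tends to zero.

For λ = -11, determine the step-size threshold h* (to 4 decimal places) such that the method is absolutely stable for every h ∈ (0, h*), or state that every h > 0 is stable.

With y'=λy (z=hλ):
  y_{n+1} = y_n + z·[7/9·y_n + 2/9·y_{n+1}] ⇒ (1 − 2/9z)y_{n+1} = (1 + 7/9z)y_n
  R(z) = (1 + 7/9z)/(1 − 2/9z).

Solve |R(x)|<1 on ℝ⁻.
x=-1.51: |R|=0.1306
R=−1: 1+7/9x = −1+2/9x ⇒ -5/9x=2 ⇒ x=2/(-5/9)=-3.6000
Confirm numerically:
  x=-2.536: |R|=0.62194 <1
  x=-2.309: |R|=0.52600 <1
  x=-1.836: |R|=0.30398 <1
  x=-4.050: |R|=1.13158 >1
  x=-3.775: |R|=1.05287 >1
Stable set (-3.6000, 0).

(-3.6000,0); λ=-11 ⇒ h* = (18/5)/11 = 0.3273.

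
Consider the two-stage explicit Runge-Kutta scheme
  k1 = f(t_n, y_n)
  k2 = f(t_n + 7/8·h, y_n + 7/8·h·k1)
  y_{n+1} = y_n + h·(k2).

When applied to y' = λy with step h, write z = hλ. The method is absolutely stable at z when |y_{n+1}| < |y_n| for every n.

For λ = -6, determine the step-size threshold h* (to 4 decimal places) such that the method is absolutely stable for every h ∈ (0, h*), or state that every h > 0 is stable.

Test eqn y'=λy, z=hλ:
  k1=λy_n ⇒ h·k1=z·y_n;  k2=λ(1+7/8z)y_n ⇒ h·k2=z(1+7/8z)y_n
  y_{n+1}/y_n = 1 + z(1+7/8z) = 1 + z + 7/8z²
  Hence R(z) = 1 + z + 7/8z².

Boundary: |R(x)|=1, x<0.
x=-1.42: |R|=1.3443
R=1: x+7/8x²=0 ⇒ x=−8/7=-1.1429; min R=1−1/(4·7/8)=0.7143>−1
Confirm numerically:
  x=-1.073: |R|=0.93441 <1
  x=-0.945: |R|=0.83640 <1
  x=-0.894: |R|=0.80533 <1
  x=-0.613: |R|=0.71580 <1
  x=-1.674: |R|=1.77799 >1
  x=-1.401: |R|=1.31645 >1
So |R|<1 on (-1.1429, 0).

(-1.1429,0); λ=-6 ⇒ h* = (8/7)/6 = 0.1905.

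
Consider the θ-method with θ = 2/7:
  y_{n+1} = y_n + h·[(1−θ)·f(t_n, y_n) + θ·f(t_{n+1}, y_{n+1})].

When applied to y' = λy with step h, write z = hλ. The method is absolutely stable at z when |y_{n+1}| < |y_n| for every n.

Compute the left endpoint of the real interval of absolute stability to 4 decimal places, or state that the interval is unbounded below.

On y'=λy, z=hλ:
  y_{n+1} = y_n + z·[5/7·y_n + 2/7·y_{n+1}] ⇒ (1 − 2/7z)y_{n+1} = (1 + 5/7z)y_n
  ⇒ R(z) = (1 + 5/7z)/(1 − 2/7z).

Need |R(x)|<1, x<0.
x=-1.13: |R|=0.1458
R=−1: 1+5/7x = −1+2/7x ⇒ -3/7x=2 ⇒ x=2/(-3/7)=-4.6667
Confirm numerically:
  x=-4.615: |R|=0.99045 <1
  x=-4.051: |R|=0.87770 <1
  x=-3.041: |R|=0.62720 <1
  x=-1.914: |R|=0.23735 <1
  x=-5.093: |R|=1.07442 >1
  x=-5.032: |R|=1.06423 >1
  x=-5.009: |R|=1.06035 >1
Interval (-4.6667, 0).

left endpoint -4.6667.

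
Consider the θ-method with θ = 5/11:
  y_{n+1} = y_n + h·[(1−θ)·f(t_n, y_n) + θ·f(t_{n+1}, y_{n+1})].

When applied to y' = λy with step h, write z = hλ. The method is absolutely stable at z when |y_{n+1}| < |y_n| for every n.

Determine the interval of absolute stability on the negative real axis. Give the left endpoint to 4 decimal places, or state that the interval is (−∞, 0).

z∈(-22.0000,0).

Set f=λy, z=hλ:
  y_{n+1} = y_n + z·[6/11·y_n + 5/11·y_{n+1}] ⇒ (1 − 5/11z)y_{n+1} = (1 + 6/11z)y_n
  ⇒ R(z) = (1 + 6/11z)/(1 − 5/11z).

Find x<0 with |R(x)|<1.
x=-1.16: |R|=0.2405
R=−1: 1+6/11x = −1+5/11x ⇒ -1/11x=2 ⇒ x=2/(-1/11)=-22.0000
Confirm numerically:
  x=-16.333: |R|=0.93884 <1
  x=-15.667: |R|=0.92911 <1
  x=-15.149: |R|=0.92102 <1
  x=-22.586: |R|=1.00473 >1
  x=-22.159: |R|=1.00131 >1
  x=-22.098: |R|=1.00081 >1
Interval (-22.0000, 0).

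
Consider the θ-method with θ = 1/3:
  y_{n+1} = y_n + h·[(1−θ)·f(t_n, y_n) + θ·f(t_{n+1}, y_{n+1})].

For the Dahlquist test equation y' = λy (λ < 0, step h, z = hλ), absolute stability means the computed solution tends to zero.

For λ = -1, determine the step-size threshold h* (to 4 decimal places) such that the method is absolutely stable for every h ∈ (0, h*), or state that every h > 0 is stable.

Test eqn y'=λy, z=hλ:
  y_{n+1} = y_n + z·[2/3·y_n + 1/3·y_{n+1}] ⇒ (1 − 1/3z)y_{n+1} = (1 + 2/3z)y_n
  ⇒ R(z) = (1 + 2/3z)/(1 − 1/3z).

Boundary: |R(x)|=1, x<0.
x=-0.5: |R|=0.5714
R=−1: 1+2/3x = −1+1/3x ⇒ -1/3x=2 ⇒ x=2/(-1/3)=-6.0000
Confirm numerically:
  x=-5.821: |R|=0.97971 <1
  x=-4.645: |R|=0.82276 <1
  x=-3.601: |R|=0.63657 <1
  x=-6.554: |R|=1.05799 >1
  x=-6.386: |R|=1.04113 >1
  x=-6.337: |R|=1.03609 >1
Interval (-6.0000, 0).

(-6.0000,0); λ=-1 ⇒ h* = (6)/1 = 6.0000.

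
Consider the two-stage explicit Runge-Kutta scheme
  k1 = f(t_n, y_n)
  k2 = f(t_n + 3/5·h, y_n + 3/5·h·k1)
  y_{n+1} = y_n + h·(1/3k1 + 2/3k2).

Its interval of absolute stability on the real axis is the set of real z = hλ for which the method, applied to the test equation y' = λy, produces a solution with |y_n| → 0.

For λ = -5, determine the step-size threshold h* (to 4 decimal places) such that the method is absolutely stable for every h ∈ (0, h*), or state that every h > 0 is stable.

Set f=λy, z=hλ:
  k1=λy_n ⇒ h·k1=z·y_n;  k2=λ(1+3/5z)y_n ⇒ h·k2=z(1+3/5z)y_n
  y_{n+1}/y_n = 1 + 1/3z + 2/3z(1+3/5z) = 1 + z + 2/5z²
  so R(z) = 1 + z + 2/5z².

Need |R(x)|<1, x<0.
x=-0.62: |R|=0.5338
R=1: x+2/5x²=0 ⇒ x=−5/2=-2.5000; min R=1−1/(4·2/5)=0.3750>−1
Confirm numerically:
  x=-1.580: |R|=0.41856 <1
  x=-1.401: |R|=0.38412 <1
  x=-1.273: |R|=0.37521 <1
  x=-2.956: |R|=1.53917 >1
  x=-2.642: |R|=1.15007 >1
Interval (-2.5000, 0).

(-2.5000,0); λ=-5 ⇒ h* = (5/2)/5 = 0.5000.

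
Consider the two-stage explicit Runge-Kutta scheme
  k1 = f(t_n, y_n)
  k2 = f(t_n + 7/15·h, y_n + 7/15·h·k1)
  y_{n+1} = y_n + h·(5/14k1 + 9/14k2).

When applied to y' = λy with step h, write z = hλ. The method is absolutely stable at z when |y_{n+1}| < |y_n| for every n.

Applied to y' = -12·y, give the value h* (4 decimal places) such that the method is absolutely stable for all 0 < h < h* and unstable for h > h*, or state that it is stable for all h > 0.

With y'=λy (z=hλ):
  k1=λy_n ⇒ h·k1=z·y_n;  k2=λ(1+7/15z)y_n ⇒ h·k2=z(1+7/15z)y_n
  y_{n+1}/y_n = 1 + 5/14z + 9/14z(1+7/15z) = 1 + z + 3/10z²
  so R(z) = 1 + z + 3/10z².

Find x<0 with |R(x)|<1.
x=-0.33: |R|=0.7027
R=1: x+3/10x²=0 ⇒ x=−10/3=-3.3333; min R=1−1/(4·3/10)=0.1667>−1
Confirm numerically:
  x=-3.016: |R|=0.71288 <1
  x=-3.006: |R|=0.70481 <1
  x=-2.190: |R|=0.24883 <1
  x=-1.587: |R|=0.16857 <1
  x=-3.929: |R|=1.70211 >1
  x=-3.812: |R|=1.54740 >1
  x=-3.597: |R|=1.28452 >1
Interval (-3.3333, 0).

(-3.3333,0); λ=-12 ⇒ h* = (10/3)/12 = 0.2778.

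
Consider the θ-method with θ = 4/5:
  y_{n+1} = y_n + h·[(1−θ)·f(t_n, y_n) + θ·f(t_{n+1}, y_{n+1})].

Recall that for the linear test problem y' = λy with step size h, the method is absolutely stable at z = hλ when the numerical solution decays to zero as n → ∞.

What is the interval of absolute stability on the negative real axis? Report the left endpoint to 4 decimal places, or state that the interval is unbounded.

Test eqn y'=λy, z=hλ:
  y_{n+1} = y_n + z·[1/5·y_n + 4/5·y_{n+1}] ⇒ (1 − 4/5z)y_{n+1} = (1 + 1/5z)y_n
  R(z) = (1 + 1/5z)/(1 − 4/5z).

Need |R(x)|<1, x<0.
x=-0.72: |R|=0.5431
x=-2: |R|=0.2308
x=-10: |R|=0.1111
x=-100: |R|=0.2346
θ=4/5≥1/2 ⇒ |1+1/5x|<|1−4/5x| ∀x<0 ⇒ interval (−∞,0).

unbounded; (−∞, 0).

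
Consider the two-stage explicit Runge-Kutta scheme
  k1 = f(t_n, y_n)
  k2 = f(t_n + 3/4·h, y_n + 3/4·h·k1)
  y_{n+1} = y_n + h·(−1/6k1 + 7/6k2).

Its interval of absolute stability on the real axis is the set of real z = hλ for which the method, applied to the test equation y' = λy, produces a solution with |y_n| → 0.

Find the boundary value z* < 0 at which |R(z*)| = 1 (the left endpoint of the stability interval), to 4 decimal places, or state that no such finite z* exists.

left endpoint -1.1429.

With y'=λy (z=hλ):
  k1=λy_n ⇒ h·k1=z·y_n;  k2=λ(1+3/4z)y_n ⇒ h·k2=z(1+3/4z)y_n
  y_{n+1}/y_n = 1 − 1/6z + 7/6z(1+3/4z) = 1 + z + 7/8z²
  Hence R(z) = 1 + z + 7/8z².

Need |R(x)|<1, x<0.
x=-0.64: |R|=0.7184
R=1: x+7/8x²=0 ⇒ x=−8/7=-1.1429; min R=1−1/(4·7/8)=0.7143>−1
Confirm numerically:
  x=-0.915: |R|=0.81757 <1
  x=-0.662: |R|=0.72146 <1
  x=-0.528: |R|=0.71594 <1
  x=-1.725: |R|=1.87867 >1
  x=-1.505: |R|=1.47690 >1
Stable set (-1.1429, 0).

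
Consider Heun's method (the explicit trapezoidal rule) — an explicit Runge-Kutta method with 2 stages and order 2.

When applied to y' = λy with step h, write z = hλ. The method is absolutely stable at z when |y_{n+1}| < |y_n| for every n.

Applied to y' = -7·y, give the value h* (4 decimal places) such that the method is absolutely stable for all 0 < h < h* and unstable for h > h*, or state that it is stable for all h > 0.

(-2.0000,0); λ=-7 ⇒ h* = 0.2857.

Set f=λy, z=hλ:
  order 2, 2-stage ⇒ R(z)=1+z+z^2/2
  (e.g. R(-1.64)=0.70480, |R|=0.70480)

Boundary: |R(x)|=1, x<0.
x=-1.64: |R|=0.7048
|R(-1.64)|=0.7048 |R(-1.04)|=0.5008 |R(-0.58)|=0.5882
Bisect:
  x_lo=-2.3618 |R|=1.4272  x_hi=-0.1256 |R|=0.8823
  mid=-1.24368 |R|=0.52969 →hi
  mid=-1.80273 |R|=0.82219 →hi
  mid=-2.08226 |R|=1.08564 →lo
  mid=-1.94250 |R|=0.94415 →hi
  mid=-2.01238 |R|=1.01246 →lo
  mid=-1.97744 |R|=0.97769 →hi
  mid=-1.99491 |R|=0.99492 →hi
  mid=-2.00364 |R|=1.00365 →lo
  mid=-1.99928 |R|=0.99928 →hi
  ...
  [-2.00010,-1.99996] ⇒ x*=-2.0000
Stable set (-2.0000, 0).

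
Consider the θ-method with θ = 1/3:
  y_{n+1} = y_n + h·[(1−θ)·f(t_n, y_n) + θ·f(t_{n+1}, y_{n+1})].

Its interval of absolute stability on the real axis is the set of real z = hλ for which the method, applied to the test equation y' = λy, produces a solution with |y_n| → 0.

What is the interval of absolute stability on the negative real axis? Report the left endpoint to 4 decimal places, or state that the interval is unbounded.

Test eqn y'=λy, z=hλ:
  y_{n+1} = y_n + z·[2/3·y_n + 1/3·y_{n+1}] ⇒ (1 − 1/3z)y_{n+1} = (1 + 2/3z)y_n
  R(z) = (1 + 2/3z)/(1 − 1/3z).

Find x<0 with |R(x)|<1.
x=-0.57: |R|=0.5210
R=−1: 1+2/3x = −1+1/3x ⇒ -1/3x=2 ⇒ x=2/(-1/3)=-6.0000
Confirm numerically:
  x=-5.945: |R|=0.99385 <1
  x=-4.899: |R|=0.86062 <1
  x=-3.928: |R|=0.70092 <1
  x=-2.840: |R|=0.45890 <1
  x=-6.344: |R|=1.03682 >1
  x=-6.307: |R|=1.03299 >1
Stable set (-6.0000, 0).

(-6.0000, 0).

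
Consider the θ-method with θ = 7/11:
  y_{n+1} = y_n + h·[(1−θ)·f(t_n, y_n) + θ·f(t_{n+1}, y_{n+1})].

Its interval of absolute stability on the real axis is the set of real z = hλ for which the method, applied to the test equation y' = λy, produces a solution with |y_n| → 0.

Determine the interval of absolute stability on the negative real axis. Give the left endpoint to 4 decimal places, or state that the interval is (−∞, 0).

(−∞, 0) — no finite endpoint.

On y'=λy, z=hλ:
  y_{n+1} = y_n + z·[4/11·y_n + 7/11·y_{n+1}] ⇒ (1 − 7/11z)y_{n+1} = (1 + 4/11z)y_n
  ⇒ R(z) = (1 + 4/11z)/(1 − 7/11z).

Solve |R(x)|<1 on ℝ⁻.
x=-0.48: |R|=0.6323
x=-2: |R|=0.1200
x=-10: |R|=0.3580
x=-100: |R|=0.5471
θ=7/11≥1/2 ⇒ |1+4/11x|<|1−7/11x| ∀x<0 ⇒ interval (−∞,0).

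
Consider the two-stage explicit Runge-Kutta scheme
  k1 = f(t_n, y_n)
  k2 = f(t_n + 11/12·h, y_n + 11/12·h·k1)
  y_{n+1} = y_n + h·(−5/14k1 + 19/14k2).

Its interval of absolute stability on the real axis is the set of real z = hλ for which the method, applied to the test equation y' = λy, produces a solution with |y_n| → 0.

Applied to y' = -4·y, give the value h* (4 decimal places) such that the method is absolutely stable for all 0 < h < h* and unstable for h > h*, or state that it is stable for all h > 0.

(-0.8038,0); λ=-4 ⇒ h* = (168/209)/4 = 0.2010.

On y'=λy, z=hλ:
  k1=λy_n ⇒ h·k1=z·y_n;  k2=λ(1+11/12z)y_n ⇒ h·k2=z(1+11/12z)y_n
  y_{n+1}/y_n = 1 − 5/14z + 19/14z(1+11/12z) = 1 + z + 209/168z²
  Hence R(z) = 1 + z + 209/168z².

Find x<0 with |R(x)|<1.
x=-1.08: |R|=1.3711
R=1: x+209/168x²=0 ⇒ x=−168/209=-0.8038; min R=1−1/(4·209/168)=0.7990>−1
Confirm numerically:
  x=-0.703: |R|=0.91182 <1
  x=-0.667: |R|=0.88646 <1
  x=-0.387: |R|=0.79932 <1
  x=-1.364: |R|=1.95055 >1
  x=-0.934: |R|=1.15125 >1
  x=-0.836: |R|=1.03346 >1
Interval (-0.8038, 0).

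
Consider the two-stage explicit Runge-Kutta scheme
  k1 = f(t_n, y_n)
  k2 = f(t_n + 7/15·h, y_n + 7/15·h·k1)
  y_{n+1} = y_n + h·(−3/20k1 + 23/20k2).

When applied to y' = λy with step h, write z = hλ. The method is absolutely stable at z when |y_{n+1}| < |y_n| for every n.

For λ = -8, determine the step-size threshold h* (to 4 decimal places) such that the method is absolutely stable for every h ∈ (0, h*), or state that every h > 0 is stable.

With y'=λy (z=hλ):
  k1=λy_n ⇒ h·k1=z·y_n;  k2=λ(1+7/15z)y_n ⇒ h·k2=z(1+7/15z)y_n
  y_{n+1}/y_n = 1 − 3/20z + 23/20z(1+7/15z) = 1 + z + 161/300z²
  so R(z) = 1 + z + 161/300z².

Need |R(x)|<1, x<0.
x=-0.92: |R|=0.5342
R=1: x+161/300x²=0 ⇒ x=−300/161=-1.8634; min R=1−1/(4·161/300)=0.5342>−1
Confirm numerically:
  x=-1.647: |R|=0.80877 <1
  x=-1.133: |R|=0.55591 <1
  x=-0.976: |R|=0.53522 <1
  x=-0.847: |R|=0.53801 <1
  x=-2.339: |R|=1.59706 >1
  x=-2.234: |R|=1.44437 >1
  x=-2.030: |R|=1.18155 >1
Interval (-1.8634, 0).

(-1.8634,0); λ=-8 ⇒ h* = (300/161)/8 = 0.2329.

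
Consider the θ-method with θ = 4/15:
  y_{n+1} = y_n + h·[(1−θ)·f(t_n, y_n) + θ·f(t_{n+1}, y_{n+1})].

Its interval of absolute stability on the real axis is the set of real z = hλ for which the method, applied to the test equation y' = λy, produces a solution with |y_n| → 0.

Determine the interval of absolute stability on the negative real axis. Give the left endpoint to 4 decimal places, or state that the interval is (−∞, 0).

z∈(-4.2857,0).

Set f=λy, z=hλ:
  y_{n+1} = y_n + z·[11/15·y_n + 4/15·y_{n+1}] ⇒ (1 − 4/15z)y_{n+1} = (1 + 11/15z)y_n
  Hence R(z) = (1 + 11/15z)/(1 − 4/15z).

Find x<0 with |R(x)|<1.
x=-0.84: |R|=0.3137
R=−1: 1+11/15x = −1+4/15x ⇒ -7/15x=2 ⇒ x=2/(-7/15)=-4.2857
Confirm numerically:
  x=-3.561: |R|=0.82653 <1
  x=-2.883: |R|=0.62992 <1
  x=-2.430: |R|=0.47451 <1
  x=-4.557: |R|=1.05715 >1
  x=-4.428: |R|=1.03045 >1
  x=-4.330: |R|=1.00959 >1
So |R|<1 on (-4.2857, 0).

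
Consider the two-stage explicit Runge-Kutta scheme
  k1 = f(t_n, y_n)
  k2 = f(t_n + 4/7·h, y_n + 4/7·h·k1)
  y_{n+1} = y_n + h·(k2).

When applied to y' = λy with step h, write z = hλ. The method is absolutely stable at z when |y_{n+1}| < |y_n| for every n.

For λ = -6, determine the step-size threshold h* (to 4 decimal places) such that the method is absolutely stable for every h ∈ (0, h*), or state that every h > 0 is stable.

Set f=λy, z=hλ:
  k1=λy_n ⇒ h·k1=z·y_n;  k2=λ(1+4/7z)y_n ⇒ h·k2=z(1+4/7z)y_n
  y_{n+1}/y_n = 1 + z(1+4/7z) = 1 + z + 4/7z²
  Hence R(z) = 1 + z + 4/7z².

Solve |R(x)|<1 on ℝ⁻.
x=-1.37: |R|=0.7025
R=1: x+4/7x²=0 ⇒ x=−7/4=-1.7500; min R=1−1/(4·4/7)=0.5625>−1
Confirm numerically:
  x=-1.542: |R|=0.81672 <1
  x=-1.361: |R|=0.69747 <1
  x=-1.304: |R|=0.66767 <1
  x=-0.985: |R|=0.56941 <1
  x=-2.321: |R|=1.75731 >1
  x=-2.048: |R|=1.34875 >1
  x=-1.906: |R|=1.16991 >1
Interval (-1.7500, 0).

(-1.7500,0); λ=-6 ⇒ h* = (7/4)/6 = 0.2917.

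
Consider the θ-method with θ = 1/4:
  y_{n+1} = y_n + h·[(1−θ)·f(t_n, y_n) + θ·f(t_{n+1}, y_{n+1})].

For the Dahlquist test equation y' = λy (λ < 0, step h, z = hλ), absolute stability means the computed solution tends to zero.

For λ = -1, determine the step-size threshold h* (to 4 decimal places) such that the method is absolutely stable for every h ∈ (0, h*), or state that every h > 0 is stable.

(-4.0000,0); λ=-1 ⇒ h* = (4)/1 = 4.0000.

On y'=λy, z=hλ:
  y_{n+1} = y_n + z·[3/4·y_n + 1/4·y_{n+1}] ⇒ (1 − 1/4z)y_{n+1} = (1 + 3/4z)y_n
  so R(z) = (1 + 3/4z)/(1 − 1/4z).

Need |R(x)|<1, x<0.
x=-0.76: |R|=0.3613
R=−1: 1+3/4x = −1+1/4x ⇒ -1/2x=2 ⇒ x=2/(-1/2)=-4.0000
Confirm numerically:
  x=-3.560: |R|=0.88360 <1
  x=-3.257: |R|=0.79523 <1
  x=-2.629: |R|=0.58636 <1
  x=-4.531: |R|=1.12449 >1
  x=-4.272: |R|=1.06576 >1
Stable set (-4.0000, 0).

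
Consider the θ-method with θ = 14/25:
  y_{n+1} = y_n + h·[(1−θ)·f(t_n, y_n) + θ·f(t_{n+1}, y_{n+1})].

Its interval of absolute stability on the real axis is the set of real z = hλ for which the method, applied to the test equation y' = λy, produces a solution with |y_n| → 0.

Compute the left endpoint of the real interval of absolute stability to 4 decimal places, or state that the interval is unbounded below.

With y'=λy (z=hλ):
  y_{n+1} = y_n + z·[11/25·y_n + 14/25·y_{n+1}] ⇒ (1 − 14/25z)y_{n+1} = (1 + 11/25z)y_n
  so R(z) = (1 + 11/25z)/(1 − 14/25z).

Need |R(x)|<1, x<0.
x=-1.54: |R|=0.1731
x=-2: |R|=0.0566
x=-10: |R|=0.5152
x=-100: |R|=0.7544
θ=14/25≥1/2 ⇒ |1+11/25x|<|1−14/25x| ∀x<0 ⇒ unbounded interval.

interval (−∞, 0).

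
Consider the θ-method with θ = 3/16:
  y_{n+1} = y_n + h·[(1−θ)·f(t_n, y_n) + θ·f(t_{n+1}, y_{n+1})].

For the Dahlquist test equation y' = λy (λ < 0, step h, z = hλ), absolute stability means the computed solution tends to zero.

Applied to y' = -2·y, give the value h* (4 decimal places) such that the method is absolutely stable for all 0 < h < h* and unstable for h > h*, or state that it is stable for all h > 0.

(-3.2000,0); λ=-2 ⇒ h* = (16/5)/2 = 1.6000.

With y'=λy (z=hλ):
  y_{n+1} = y_n + z·[13/16·y_n + 3/16·y_{n+1}] ⇒ (1 − 3/16z)y_{n+1} = (1 + 13/16z)y_n
  R(z) = (1 + 13/16z)/(1 − 3/16z).

Find x<0 with |R(x)|<1.
x=-0.76: |R|=0.3348
R=−1: 1+13/16x = −1+3/16x ⇒ -5/8x=2 ⇒ x=2/(-5/8)=-3.2000
Confirm numerically:
  x=-2.565: |R|=0.73201 <1
  x=-2.457: |R|=0.68208 <1
  x=-2.202: |R|=0.55852 <1
  x=-1.881: |R|=0.39057 <1
  x=-3.762: |R|=1.20597 >1
  x=-3.760: |R|=1.20528 >1
  x=-3.477: |R|=1.10480 >1
So |R|<1 on (-3.2000, 0).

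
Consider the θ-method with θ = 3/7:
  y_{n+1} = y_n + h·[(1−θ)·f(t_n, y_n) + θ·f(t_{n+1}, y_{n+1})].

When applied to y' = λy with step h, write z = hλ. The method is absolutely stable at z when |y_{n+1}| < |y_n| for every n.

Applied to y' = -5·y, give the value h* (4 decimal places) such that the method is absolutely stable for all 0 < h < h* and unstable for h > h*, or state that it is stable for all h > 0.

On y'=λy, z=hλ:
  y_{n+1} = y_n + z·[4/7·y_n + 3/7·y_{n+1}] ⇒ (1 − 3/7z)y_{n+1} = (1 + 4/7z)y_n
  ⇒ R(z) = (1 + 4/7z)/(1 − 3/7z).

Need |R(x)|<1, x<0.
x=-0.6: |R|=0.5227
R=−1: 1+4/7x = −1+3/7x ⇒ -1/7x=2 ⇒ x=2/(-1/7)=-14.0000
Confirm numerically:
  x=-13.024: |R|=0.97882 <1
  x=-10.005: |R|=0.89207 <1
  x=-8.467: |R|=0.82923 <1
  x=-14.315: |R|=1.00631 >1
  x=-14.064: |R|=1.00130 >1
So |R|<1 on (-14.0000, 0).

(-14.0000,0); λ=-5 ⇒ h* = (14)/5 = 2.8000.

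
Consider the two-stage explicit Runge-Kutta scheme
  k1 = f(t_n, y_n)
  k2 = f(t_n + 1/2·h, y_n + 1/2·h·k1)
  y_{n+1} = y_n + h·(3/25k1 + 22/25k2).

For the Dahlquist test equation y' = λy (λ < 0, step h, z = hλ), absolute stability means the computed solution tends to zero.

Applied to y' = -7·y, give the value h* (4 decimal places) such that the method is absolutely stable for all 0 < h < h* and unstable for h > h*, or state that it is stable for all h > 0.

Set f=λy, z=hλ:
  k1=λy_n ⇒ h·k1=z·y_n;  k2=λ(1+1/2z)y_n ⇒ h·k2=z(1+1/2z)y_n
  y_{n+1}/y_n = 1 + 3/25z + 22/25z(1+1/2z) = 1 + z + 11/25z²
  ⇒ R(z) = 1 + z + 11/25z².

Solve |R(x)|<1 on ℝ⁻.
x=-1.53: |R|=0.5000
R=1: x+11/25x²=0 ⇒ x=−25/11=-2.2727; min R=1−1/(4·11/25)=0.4318>−1
Confirm numerically:
  x=-1.710: |R|=0.57660 <1
  x=-1.385: |R|=0.45902 <1
  x=-1.156: |R|=0.43199 <1
  x=-2.851: |R|=1.72541 >1
  x=-2.311: |R|=1.03892 >1
Interval (-2.2727, 0).

(-2.2727,0); λ=-7 ⇒ h* = (25/11)/7 = 0.3247.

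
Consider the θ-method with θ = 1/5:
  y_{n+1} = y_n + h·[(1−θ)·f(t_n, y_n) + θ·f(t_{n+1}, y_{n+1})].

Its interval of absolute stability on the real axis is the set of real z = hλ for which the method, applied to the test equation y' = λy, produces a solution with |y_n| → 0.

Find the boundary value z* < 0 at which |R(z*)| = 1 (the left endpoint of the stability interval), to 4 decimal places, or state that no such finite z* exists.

Set f=λy, z=hλ:
  y_{n+1} = y_n + z·[4/5·y_n + 1/5·y_{n+1}] ⇒ (1 − 1/5z)y_{n+1} = (1 + 4/5z)y_n
  R(z) = (1 + 4/5z)/(1 − 1/5z).

Solve |R(x)|<1 on ℝ⁻.
x=-1.51: |R|=0.1598
R=−1: 1+4/5x = −1+1/5x ⇒ -3/5x=2 ⇒ x=2/(-3/5)=-3.3333
Confirm numerically:
  x=-2.862: |R|=0.82015 <1
  x=-1.808: |R|=0.32785 <1
  x=-1.615: |R|=0.22071 <1
  x=-3.755: |R|=1.14449 >1
  x=-3.602: |R|=1.09370 >1
  x=-3.518: |R|=1.06504 >1
So |R|<1 on (-3.3333, 0).

z* = -3.3333.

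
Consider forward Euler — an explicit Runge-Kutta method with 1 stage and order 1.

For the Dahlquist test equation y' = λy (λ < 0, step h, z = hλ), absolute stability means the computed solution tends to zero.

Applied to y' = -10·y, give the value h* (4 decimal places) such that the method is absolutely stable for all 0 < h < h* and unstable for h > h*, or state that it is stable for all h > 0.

On y'=λy, z=hλ:
  order 1, 1-stage ⇒ R(z)=1+z
  (e.g. R(-0.95)=0.05000, |R|=0.05000)

Need |R(x)|<1, x<0.
x=-0.95: |R|=0.0500
|R(-2.11)|=1.1100 |R(-1.89)|=0.8900 |R(-0.82)|=0.1800
Bisect:
  x_lo=-2.4073 |R|=1.4073  x_hi=-0.2919 |R|=0.7081
  mid=-1.34960 |R|=0.34960 →hi
  mid=-1.87845 |R|=0.87845 →hi
  mid=-2.14287 |R|=1.14287 →lo
  mid=-2.01066 |R|=1.01066 →lo
  mid=-1.94455 |R|=0.94455 →hi
  mid=-1.97760 |R|=0.97760 →hi
  mid=-1.99413 |R|=0.99413 →hi
  mid=-2.00239 |R|=1.00239 →lo
  ...
  [-2.00007,-1.99994] ⇒ x*=-2.0000
Interval (-2.0000, 0).

(-2.0000,0); λ=-10 ⇒ h* = 0.2000.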